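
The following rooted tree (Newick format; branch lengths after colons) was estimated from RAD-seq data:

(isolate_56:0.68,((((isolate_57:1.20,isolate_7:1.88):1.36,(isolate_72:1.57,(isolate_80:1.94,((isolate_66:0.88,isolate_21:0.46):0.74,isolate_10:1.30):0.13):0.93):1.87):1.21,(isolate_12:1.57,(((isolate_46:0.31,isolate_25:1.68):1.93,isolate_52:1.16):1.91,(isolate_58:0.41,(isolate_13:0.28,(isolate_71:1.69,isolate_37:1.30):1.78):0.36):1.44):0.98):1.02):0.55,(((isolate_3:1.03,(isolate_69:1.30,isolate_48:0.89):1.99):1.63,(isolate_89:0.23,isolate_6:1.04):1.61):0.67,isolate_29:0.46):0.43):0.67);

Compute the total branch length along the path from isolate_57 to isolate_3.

8.08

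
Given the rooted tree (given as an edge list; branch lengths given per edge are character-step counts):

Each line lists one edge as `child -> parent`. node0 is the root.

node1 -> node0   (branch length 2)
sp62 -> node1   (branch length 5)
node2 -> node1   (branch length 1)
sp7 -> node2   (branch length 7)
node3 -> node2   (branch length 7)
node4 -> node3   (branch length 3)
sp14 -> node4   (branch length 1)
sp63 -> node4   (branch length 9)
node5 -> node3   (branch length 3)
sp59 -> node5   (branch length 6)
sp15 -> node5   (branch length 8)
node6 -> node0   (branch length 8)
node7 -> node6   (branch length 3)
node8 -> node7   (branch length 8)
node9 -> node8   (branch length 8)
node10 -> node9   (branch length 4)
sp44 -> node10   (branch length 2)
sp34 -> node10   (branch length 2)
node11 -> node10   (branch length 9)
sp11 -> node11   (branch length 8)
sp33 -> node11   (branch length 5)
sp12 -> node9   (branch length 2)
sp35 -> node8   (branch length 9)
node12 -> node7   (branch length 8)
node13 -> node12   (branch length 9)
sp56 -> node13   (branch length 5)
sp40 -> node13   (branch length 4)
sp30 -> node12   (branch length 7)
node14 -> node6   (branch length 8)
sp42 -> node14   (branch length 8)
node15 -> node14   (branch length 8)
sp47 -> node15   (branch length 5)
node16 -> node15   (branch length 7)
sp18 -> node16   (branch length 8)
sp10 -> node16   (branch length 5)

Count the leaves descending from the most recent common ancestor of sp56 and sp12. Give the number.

The MRCA of sp56 and sp12 is the node subtending ((((sp44,sp34,(sp11,sp33)),sp12),sp35),((sp56,sp40),sp30)).
That clade contains 9 terminal taxa: sp11, sp12, sp30, sp33, sp34, sp35, sp40, sp44, sp56.

9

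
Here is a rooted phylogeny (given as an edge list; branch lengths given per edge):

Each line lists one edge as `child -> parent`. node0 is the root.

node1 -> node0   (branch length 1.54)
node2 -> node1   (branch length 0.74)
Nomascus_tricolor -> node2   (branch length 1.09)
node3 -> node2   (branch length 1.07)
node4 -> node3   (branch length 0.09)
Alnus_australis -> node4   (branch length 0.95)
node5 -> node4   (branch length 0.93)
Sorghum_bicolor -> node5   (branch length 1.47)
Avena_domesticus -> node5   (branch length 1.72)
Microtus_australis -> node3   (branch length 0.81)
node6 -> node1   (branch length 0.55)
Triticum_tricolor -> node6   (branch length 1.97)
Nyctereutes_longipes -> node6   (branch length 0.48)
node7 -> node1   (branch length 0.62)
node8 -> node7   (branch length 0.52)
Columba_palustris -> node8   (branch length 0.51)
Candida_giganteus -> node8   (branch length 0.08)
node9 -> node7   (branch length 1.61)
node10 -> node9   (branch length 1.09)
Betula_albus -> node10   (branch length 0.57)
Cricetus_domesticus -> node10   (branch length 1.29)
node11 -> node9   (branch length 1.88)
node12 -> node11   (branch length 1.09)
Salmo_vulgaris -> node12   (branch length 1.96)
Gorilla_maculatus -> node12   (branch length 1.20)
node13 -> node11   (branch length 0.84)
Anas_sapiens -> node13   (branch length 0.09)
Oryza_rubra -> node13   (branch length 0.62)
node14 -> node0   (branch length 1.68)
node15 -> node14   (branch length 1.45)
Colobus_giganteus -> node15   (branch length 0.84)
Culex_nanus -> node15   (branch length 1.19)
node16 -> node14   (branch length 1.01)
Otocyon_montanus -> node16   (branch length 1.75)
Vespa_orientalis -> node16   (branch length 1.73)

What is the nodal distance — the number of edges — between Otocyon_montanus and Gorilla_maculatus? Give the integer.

The MRCA of Otocyon_montanus and Gorilla_maculatus is the root of the tree.
From Otocyon_montanus up to that node: 3 branches. From Gorilla_maculatus up to the same node: 6 branches. Total: 3 + 6 = 9.

9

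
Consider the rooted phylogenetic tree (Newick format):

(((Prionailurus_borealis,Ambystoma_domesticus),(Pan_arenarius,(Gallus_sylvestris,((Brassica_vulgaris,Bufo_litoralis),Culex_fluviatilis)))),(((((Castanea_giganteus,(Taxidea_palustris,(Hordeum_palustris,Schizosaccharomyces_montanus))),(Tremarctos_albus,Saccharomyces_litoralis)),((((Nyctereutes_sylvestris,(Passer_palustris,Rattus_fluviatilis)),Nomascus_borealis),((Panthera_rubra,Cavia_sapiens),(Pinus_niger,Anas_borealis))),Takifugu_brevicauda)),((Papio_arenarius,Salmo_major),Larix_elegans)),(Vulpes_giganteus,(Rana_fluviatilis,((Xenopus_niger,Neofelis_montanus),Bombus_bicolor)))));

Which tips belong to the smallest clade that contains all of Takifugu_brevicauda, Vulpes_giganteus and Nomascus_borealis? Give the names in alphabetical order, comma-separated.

Anas_borealis, Bombus_bicolor, Castanea_giganteus, Cavia_sapiens, Hordeum_palustris, Larix_elegans, Neofelis_montanus, Nomascus_borealis, Nyctereutes_sylvestris, Panthera_rubra, Papio_arenarius, Passer_palustris, Pinus_niger, Rana_fluviatilis, Rattus_fluviatilis, Saccharomyces_litoralis, Salmo_major, Schizosaccharomyces_montanus, Takifugu_brevicauda, Taxidea_palustris, Tremarctos_albus, Vulpes_giganteus, Xenopus_niger

Tracing Takifugu_brevicauda: it sits inside ((((Nyctereutes_sylvestris,(Passer_palustris,Rattus_fluviatilis)),Nomascus_borealis),((Panthera_rubra,Cavia_sapiens),(Pinus_niger,Anas_borealis))),Takifugu_brevicauda).
Tracing Vulpes_giganteus: it sits inside (Vulpes_giganteus,(Rana_fluviatilis,((Xenopus_niger,Neofelis_montanus),Bombus_bicolor))).
Tracing Nomascus_borealis: it sits inside ((Nyctereutes_sylvestris,(Passer_palustris,Rattus_fluviatilis)),Nomascus_borealis).
The smallest clade enclosing all 3 is (((((Castanea_giganteus,(Taxidea_palustris,(Hordeum_palustris,Schizosaccharomyces_montanus))),(Tremarctos_albus,Saccharomyces_litoralis)),((((Nyctereutes_sylvestris,(Passer_palustris,Rattus_fluviatilis)),Nomascus_borealis),((Panthera_rubra,Cavia_sapiens),(Pinus_niger,Anas_borealis))),Takifugu_brevicauda)),((Papio_arenarius,Salmo_major),Larix_elegans)),(Vulpes_giganteus,(Rana_fluviatilis,((Xenopus_niger,Neofelis_montanus),Bombus_bicolor)))); the answer is its 23 terminal taxa in alphabetical order.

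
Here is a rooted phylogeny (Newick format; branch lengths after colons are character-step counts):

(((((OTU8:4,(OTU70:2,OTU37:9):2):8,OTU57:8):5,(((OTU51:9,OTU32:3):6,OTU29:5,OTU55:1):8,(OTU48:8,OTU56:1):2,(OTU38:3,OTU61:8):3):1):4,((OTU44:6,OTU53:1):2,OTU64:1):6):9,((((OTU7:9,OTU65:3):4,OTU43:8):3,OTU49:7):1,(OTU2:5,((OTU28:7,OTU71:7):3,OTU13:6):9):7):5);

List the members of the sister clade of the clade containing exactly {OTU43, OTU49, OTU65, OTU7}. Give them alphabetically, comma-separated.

OTU13, OTU2, OTU28, OTU71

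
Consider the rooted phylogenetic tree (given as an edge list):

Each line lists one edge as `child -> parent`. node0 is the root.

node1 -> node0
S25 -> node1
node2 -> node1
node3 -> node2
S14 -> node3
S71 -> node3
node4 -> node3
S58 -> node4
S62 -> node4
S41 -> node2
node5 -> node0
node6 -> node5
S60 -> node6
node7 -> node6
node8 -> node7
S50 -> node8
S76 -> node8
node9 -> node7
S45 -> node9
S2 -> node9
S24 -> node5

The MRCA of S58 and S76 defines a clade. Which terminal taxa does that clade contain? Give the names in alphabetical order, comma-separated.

S14, S2, S24, S25, S41, S45, S50, S58, S60, S62, S71, S76

Tracing S58: it sits inside (S58,S62).
Tracing S76: it sits inside (S50,S76).
The smallest clade enclosing both is the whole tree (their MRCA is the root), so the answer is all 12 tips in alphabetical order.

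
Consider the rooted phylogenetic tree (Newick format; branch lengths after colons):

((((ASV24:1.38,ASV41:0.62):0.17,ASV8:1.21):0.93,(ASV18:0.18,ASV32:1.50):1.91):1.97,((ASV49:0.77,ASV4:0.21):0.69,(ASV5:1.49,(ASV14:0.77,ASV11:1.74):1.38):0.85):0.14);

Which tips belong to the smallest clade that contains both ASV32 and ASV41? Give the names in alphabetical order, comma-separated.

Tracing ASV32: it sits inside (ASV18,ASV32).
Tracing ASV41: it sits inside (ASV24,ASV41).
The smallest clade enclosing both is (((ASV24,ASV41),ASV8),(ASV18,ASV32)); the answer is its 5 terminal taxa in alphabetical order.

ASV18, ASV24, ASV32, ASV41, ASV8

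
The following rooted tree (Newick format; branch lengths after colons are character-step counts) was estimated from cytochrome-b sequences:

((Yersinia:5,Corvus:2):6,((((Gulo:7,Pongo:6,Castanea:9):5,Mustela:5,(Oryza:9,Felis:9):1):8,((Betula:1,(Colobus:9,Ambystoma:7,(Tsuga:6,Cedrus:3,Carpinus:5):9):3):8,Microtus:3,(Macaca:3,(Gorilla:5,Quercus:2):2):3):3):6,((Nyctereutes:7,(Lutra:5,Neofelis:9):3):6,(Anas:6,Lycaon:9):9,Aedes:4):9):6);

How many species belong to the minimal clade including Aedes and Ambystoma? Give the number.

The MRCA of Aedes and Ambystoma is the node subtending ((((Gulo,Pongo,Castanea),Mustela,(Oryza,Felis)),((Betula,(Colobus,Ambystoma,(Tsuga,Cedrus,Carpinus))),Microtus,(Macaca,(Gorilla,Quercus)))),((Nyctereutes,(Lutra,Neofelis)),(Anas,Lycaon),Aedes)).
That clade contains 22 terminal taxa: Aedes, Ambystoma, Anas, Betula, Carpinus, Castanea, Cedrus, Colobus, Felis, Gorilla, Gulo, Lutra, Lycaon, Macaca, Microtus, Mustela, Neofelis, Nyctereutes, Oryza, Pongo, Quercus, Tsuga.

22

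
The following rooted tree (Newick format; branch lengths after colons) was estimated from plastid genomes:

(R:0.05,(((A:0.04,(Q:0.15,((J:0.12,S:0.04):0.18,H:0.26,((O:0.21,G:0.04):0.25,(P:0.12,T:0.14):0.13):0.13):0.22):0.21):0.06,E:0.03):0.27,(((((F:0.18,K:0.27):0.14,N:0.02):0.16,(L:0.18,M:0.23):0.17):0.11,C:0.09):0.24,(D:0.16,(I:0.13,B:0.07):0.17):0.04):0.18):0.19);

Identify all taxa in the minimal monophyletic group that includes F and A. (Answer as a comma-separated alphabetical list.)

A, B, C, D, E, F, G, H, I, J, K, L, M, N, O, P, Q, S, T

Tracing F: it sits inside (F,K).
Tracing A: it sits inside (A,(Q,((J,S),H,((O,G),(P,T))))).
The smallest clade enclosing both is (((A,(Q,((J,S),H,((O,G),(P,T))))),E),(((((F,K),N),(L,M)),C),(D,(I,B)))); the answer is its 19 terminal taxa in alphabetical order.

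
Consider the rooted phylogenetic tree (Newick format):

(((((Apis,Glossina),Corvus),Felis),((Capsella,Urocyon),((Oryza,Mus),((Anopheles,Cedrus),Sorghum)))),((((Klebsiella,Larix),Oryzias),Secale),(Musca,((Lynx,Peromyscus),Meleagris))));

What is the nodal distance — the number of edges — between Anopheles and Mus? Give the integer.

The MRCA of Anopheles and Mus is the node subtending ((Oryza,Mus),((Anopheles,Cedrus),Sorghum)).
From Anopheles up to that node: 3 branches. From Mus up to the same node: 2 branches. Total: 3 + 2 = 5.

5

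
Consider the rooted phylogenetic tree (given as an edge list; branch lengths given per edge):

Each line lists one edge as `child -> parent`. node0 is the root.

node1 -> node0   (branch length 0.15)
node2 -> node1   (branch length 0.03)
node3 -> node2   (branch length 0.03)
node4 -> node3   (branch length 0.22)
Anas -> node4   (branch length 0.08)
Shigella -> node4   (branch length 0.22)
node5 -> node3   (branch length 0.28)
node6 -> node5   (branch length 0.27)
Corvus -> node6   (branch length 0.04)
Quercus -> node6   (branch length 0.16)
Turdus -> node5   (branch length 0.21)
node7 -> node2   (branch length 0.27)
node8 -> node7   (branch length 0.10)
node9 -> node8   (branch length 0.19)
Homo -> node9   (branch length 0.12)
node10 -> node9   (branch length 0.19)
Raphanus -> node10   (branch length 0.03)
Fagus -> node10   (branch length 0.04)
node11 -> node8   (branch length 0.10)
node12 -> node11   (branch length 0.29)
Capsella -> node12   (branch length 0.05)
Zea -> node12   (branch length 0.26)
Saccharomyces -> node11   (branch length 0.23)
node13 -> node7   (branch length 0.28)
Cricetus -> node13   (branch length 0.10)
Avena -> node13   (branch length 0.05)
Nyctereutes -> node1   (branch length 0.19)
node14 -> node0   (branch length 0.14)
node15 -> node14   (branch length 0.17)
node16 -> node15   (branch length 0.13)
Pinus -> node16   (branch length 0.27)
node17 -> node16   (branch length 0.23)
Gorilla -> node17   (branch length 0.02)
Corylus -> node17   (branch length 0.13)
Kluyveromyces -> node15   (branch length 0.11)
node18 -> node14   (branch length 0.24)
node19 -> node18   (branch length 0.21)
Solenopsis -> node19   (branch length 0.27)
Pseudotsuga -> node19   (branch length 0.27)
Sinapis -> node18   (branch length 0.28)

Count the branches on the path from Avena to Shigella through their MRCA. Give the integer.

The MRCA of Avena and Shigella is the node subtending (((Anas,Shigella),((Corvus,Quercus),Turdus)),(((Homo,(Raphanus,Fagus)),((Capsella,Zea),Saccharomyces)),(Cricetus,Avena))).
From Avena up to that node: 3 branches. From Shigella up to the same node: 3 branches. Total: 3 + 3 = 6.

6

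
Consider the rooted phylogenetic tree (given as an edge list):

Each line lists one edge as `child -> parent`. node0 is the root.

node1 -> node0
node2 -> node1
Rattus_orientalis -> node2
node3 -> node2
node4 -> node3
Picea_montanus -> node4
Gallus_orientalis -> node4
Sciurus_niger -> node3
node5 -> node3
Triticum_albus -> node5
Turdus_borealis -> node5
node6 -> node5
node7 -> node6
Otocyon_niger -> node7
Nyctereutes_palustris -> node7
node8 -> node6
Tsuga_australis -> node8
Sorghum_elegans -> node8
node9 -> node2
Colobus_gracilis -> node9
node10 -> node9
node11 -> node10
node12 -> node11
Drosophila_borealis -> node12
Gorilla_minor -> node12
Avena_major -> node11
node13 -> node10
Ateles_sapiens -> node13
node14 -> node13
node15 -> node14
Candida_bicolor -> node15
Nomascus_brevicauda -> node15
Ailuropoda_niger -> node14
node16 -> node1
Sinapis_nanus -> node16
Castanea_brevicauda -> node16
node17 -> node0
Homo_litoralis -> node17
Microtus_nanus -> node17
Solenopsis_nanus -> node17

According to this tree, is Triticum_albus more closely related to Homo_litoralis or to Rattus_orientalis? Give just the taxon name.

The MRCA of Triticum_albus and Rattus_orientalis subtends (Rattus_orientalis,((Picea_montanus,Gallus_orientalis),Sciurus_niger,(Triticum_albus,Turdus_borealis,((Otocyon_niger,Nyctereutes_palustris),(Tsuga_australis,Sorghum_elegans)))),(Colobus_gracilis,(((Drosophila_borealis,Gorilla_minor),Avena_major),(Ateles_sapiens,((Candida_bicolor,Nomascus_brevicauda),Ailuropoda_niger))))) (18 taxa).
The MRCA of Triticum_albus and Homo_litoralis is the root, subtending the entire tree (23 taxa).
The first is nested inside the second, so Triticum_albus shares a more recent common ancestor with Rattus_orientalis.

Rattus_orientalis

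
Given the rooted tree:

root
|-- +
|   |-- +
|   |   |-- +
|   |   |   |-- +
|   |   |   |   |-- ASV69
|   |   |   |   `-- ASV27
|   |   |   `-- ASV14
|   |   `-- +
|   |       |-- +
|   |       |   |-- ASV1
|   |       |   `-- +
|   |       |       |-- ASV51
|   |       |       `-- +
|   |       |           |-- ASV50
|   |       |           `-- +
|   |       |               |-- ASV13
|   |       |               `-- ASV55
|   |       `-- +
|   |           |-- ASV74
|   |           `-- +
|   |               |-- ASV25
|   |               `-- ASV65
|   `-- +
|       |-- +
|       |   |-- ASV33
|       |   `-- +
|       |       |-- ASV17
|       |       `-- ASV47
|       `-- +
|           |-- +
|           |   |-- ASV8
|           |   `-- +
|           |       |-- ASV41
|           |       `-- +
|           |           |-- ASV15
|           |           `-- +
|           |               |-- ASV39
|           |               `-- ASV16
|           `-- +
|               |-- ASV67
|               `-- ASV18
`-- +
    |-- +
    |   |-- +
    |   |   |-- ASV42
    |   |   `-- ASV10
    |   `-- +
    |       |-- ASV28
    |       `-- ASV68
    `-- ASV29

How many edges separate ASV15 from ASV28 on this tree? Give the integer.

The MRCA of ASV15 and ASV28 is the root of the tree.
From ASV15 up to that node: 7 branches. From ASV28 up to the same node: 4 branches. Total: 7 + 4 = 11.

11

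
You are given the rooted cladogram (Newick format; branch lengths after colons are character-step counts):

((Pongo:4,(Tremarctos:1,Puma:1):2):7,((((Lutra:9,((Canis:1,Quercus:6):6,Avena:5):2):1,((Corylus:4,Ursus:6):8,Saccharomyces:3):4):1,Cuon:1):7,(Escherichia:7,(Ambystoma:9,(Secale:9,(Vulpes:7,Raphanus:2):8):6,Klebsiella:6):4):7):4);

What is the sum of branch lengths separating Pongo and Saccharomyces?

30

The path runs Pongo → … → MRCA → … → Saccharomyces; the MRCA is the root of the tree.
Branch lengths along that path: 4 + 7 + 4 + 7 + 1 + 4 + 3 = 30.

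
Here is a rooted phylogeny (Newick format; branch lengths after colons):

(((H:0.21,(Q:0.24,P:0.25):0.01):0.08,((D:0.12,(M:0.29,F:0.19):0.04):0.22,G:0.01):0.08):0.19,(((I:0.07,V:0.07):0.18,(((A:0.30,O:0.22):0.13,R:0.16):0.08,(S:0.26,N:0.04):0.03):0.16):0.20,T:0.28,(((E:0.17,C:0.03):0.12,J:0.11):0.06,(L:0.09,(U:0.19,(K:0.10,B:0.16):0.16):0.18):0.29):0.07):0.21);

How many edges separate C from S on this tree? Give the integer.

The MRCA of C and S is the node subtending (((I,V),(((A,O),R),(S,N))),T,(((E,C),J),(L,(U,(K,B))))).
From C up to that node: 4 branches. From S up to the same node: 4 branches. Total: 4 + 4 = 8.

8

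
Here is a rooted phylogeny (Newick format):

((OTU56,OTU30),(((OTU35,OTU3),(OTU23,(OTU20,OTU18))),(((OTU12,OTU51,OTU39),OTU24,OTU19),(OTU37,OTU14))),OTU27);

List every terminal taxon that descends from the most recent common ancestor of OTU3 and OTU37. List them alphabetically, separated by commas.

OTU12, OTU14, OTU18, OTU19, OTU20, OTU23, OTU24, OTU3, OTU35, OTU37, OTU39, OTU51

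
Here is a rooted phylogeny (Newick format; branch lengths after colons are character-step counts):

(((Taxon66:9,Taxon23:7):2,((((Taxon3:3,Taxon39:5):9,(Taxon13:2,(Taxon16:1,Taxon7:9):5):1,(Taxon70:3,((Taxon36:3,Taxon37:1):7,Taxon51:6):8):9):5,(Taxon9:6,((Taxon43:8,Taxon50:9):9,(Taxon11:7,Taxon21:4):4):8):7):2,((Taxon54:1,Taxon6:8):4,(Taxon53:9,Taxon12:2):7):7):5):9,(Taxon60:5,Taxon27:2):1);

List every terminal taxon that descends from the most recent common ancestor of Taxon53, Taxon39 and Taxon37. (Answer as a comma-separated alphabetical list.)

Tracing Taxon53: it sits inside (Taxon53,Taxon12).
Tracing Taxon39: it sits inside (Taxon3,Taxon39).
Tracing Taxon37: it sits inside (Taxon36,Taxon37).
The smallest clade enclosing all 3 is ((((Taxon3,Taxon39),(Taxon13,(Taxon16,Taxon7)),(Taxon70,((Taxon36,Taxon37),Taxon51))),(Taxon9,((Taxon43,Taxon50),(Taxon11,Taxon21)))),((Taxon54,Taxon6),(Taxon53,Taxon12))); the answer is its 18 terminal taxa in alphabetical order.

Taxon11, Taxon12, Taxon13, Taxon16, Taxon21, Taxon3, Taxon36, Taxon37, Taxon39, Taxon43, Taxon50, Taxon51, Taxon53, Taxon54, Taxon6, Taxon7, Taxon70, Taxon9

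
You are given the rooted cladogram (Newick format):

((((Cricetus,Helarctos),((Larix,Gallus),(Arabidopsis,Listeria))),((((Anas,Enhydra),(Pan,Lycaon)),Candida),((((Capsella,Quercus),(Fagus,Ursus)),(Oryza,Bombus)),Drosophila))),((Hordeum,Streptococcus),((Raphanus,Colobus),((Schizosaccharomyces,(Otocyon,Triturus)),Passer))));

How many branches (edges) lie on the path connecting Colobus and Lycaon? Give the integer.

10

The MRCA of Colobus and Lycaon is the root of the tree.
From Colobus up to that node: 4 branches. From Lycaon up to the same node: 6 branches. Total: 4 + 6 = 10.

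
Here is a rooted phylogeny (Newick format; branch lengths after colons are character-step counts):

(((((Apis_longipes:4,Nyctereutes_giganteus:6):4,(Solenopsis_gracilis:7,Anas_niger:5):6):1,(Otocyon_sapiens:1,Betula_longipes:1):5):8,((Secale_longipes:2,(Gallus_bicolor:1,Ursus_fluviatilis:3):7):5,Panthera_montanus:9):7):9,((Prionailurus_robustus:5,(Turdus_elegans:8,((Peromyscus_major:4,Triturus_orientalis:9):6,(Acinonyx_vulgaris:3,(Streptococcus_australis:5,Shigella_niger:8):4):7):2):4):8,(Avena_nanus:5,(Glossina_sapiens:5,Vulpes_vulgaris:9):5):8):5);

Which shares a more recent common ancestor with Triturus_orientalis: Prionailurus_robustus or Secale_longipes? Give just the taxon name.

The MRCA of Triturus_orientalis and Prionailurus_robustus subtends (Prionailurus_robustus,(Turdus_elegans,((Peromyscus_major,Triturus_orientalis),(Acinonyx_vulgaris,(Streptococcus_australis,Shigella_niger))))) (7 taxa).
The MRCA of Triturus_orientalis and Secale_longipes is the root, subtending the entire tree (20 taxa).
The first is nested inside the second, so Triturus_orientalis shares a more recent common ancestor with Prionailurus_robustus.

Prionailurus_robustus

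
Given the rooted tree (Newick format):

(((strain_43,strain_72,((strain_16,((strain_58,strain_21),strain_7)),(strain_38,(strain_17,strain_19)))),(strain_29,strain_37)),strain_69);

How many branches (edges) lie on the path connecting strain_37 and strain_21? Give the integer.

8

The MRCA of strain_37 and strain_21 is the node subtending ((strain_43,strain_72,((strain_16,((strain_58,strain_21),strain_7)),(strain_38,(strain_17,strain_19)))),(strain_29,strain_37)).
From strain_37 up to that node: 2 branches. From strain_21 up to the same node: 6 branches. Total: 2 + 6 = 8.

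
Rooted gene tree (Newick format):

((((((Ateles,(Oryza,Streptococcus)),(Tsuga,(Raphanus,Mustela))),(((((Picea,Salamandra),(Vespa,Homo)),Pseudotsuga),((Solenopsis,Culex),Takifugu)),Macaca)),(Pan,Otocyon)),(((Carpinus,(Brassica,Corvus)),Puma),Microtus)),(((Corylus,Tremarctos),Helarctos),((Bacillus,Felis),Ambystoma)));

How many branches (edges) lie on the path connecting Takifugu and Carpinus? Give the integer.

10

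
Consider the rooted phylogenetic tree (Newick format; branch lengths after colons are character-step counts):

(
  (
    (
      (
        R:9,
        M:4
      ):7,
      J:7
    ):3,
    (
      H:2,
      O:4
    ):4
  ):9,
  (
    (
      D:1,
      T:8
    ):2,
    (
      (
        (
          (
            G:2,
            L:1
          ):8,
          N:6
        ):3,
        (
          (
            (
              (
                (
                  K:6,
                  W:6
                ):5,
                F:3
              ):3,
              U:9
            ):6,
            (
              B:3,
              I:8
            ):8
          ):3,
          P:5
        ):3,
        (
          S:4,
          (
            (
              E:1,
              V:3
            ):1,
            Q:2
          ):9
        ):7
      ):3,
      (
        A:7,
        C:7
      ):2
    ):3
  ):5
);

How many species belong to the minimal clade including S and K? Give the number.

14

The MRCA of S and K is the node subtending (((G,L),N),(((((K,W),F),U),(B,I)),P),(S,((E,V),Q))).
That clade contains 14 terminal taxa: B, E, F, G, I, K, L, N, P, Q, S, U, V, W.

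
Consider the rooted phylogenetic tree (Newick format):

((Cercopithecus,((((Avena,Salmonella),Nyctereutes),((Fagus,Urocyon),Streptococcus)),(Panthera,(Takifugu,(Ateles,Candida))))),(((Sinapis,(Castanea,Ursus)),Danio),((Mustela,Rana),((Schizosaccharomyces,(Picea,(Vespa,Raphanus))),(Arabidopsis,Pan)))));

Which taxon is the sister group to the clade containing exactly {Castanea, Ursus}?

The clade containing exactly {Castanea, Ursus} attaches to the tree at the node subtending (Sinapis,(Castanea,Ursus)).
The other lineage descending from that same node — the sister group — is the single tip Sinapis.

Sinapis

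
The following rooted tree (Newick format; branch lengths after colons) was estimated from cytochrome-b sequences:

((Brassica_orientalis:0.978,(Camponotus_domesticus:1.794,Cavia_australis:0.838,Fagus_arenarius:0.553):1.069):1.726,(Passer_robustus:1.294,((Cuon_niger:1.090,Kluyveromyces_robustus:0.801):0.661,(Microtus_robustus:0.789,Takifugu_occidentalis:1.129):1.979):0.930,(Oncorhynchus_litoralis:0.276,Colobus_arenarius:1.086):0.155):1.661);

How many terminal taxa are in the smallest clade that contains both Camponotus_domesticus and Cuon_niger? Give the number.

The MRCA of Camponotus_domesticus and Cuon_niger is the root, so the clade is the entire tree.
That clade contains 11 terminal taxa: Brassica_orientalis, Camponotus_domesticus, Cavia_australis, Colobus_arenarius, Cuon_niger, Fagus_arenarius, Kluyveromyces_robustus, Microtus_robustus, Oncorhynchus_litoralis, Passer_robustus, Takifugu_occidentalis.

11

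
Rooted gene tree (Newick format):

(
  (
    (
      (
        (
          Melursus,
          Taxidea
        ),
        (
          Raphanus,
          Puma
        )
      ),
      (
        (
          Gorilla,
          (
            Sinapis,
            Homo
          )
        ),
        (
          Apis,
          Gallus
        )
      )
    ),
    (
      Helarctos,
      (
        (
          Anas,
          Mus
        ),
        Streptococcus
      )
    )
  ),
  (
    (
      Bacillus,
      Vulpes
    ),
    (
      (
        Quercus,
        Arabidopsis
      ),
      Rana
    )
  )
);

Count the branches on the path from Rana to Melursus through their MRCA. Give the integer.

The MRCA of Rana and Melursus is the root of the tree.
From Rana up to that node: 3 branches. From Melursus up to the same node: 5 branches. Total: 3 + 5 = 8.

8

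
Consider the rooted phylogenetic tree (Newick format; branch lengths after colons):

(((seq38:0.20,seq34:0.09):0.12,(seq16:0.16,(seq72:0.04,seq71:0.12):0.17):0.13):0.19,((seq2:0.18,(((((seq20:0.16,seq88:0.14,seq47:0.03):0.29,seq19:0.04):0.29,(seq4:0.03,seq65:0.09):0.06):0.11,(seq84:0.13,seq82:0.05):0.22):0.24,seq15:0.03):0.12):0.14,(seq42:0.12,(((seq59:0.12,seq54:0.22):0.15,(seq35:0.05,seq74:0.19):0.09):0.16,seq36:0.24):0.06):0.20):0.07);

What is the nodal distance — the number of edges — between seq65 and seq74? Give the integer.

The MRCA of seq65 and seq74 is the node subtending ((seq2,(((((seq20,seq88,seq47),seq19),(seq4,seq65)),(seq84,seq82)),seq15)),(seq42,(((seq59,seq54),(seq35,seq74)),seq36))).
From seq65 up to that node: 6 branches. From seq74 up to the same node: 5 branches. Total: 6 + 5 = 11.

11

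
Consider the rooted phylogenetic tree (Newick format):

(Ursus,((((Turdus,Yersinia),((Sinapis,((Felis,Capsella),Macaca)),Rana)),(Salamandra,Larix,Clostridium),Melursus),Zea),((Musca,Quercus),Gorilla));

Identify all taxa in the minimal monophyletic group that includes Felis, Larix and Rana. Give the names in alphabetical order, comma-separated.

Capsella, Clostridium, Felis, Larix, Macaca, Melursus, Rana, Salamandra, Sinapis, Turdus, Yersinia

Tracing Felis: it sits inside (Felis,Capsella).
Tracing Larix: it sits inside (Salamandra,Larix,Clostridium).
Tracing Rana: it sits inside ((Sinapis,((Felis,Capsella),Macaca)),Rana).
The smallest clade enclosing all 3 is (((Turdus,Yersinia),((Sinapis,((Felis,Capsella),Macaca)),Rana)),(Salamandra,Larix,Clostridium),Melursus); the answer is its 11 terminal taxa in alphabetical order.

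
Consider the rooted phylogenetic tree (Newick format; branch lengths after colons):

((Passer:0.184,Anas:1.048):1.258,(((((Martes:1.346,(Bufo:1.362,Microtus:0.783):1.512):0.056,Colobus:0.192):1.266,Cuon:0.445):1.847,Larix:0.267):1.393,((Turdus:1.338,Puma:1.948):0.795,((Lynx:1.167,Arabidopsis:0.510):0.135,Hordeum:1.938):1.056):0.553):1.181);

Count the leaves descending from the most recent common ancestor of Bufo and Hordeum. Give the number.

11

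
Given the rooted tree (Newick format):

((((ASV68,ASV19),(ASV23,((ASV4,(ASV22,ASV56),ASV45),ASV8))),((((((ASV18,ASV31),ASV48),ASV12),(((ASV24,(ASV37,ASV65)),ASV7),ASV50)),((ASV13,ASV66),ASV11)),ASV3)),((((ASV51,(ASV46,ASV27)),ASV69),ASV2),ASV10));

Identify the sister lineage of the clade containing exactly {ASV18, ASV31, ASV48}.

The clade containing exactly {ASV18, ASV31, ASV48} attaches to the tree at the node subtending (((ASV18,ASV31),ASV48),ASV12).
The other lineage descending from that same node — the sister group — is the single tip ASV12.

ASV12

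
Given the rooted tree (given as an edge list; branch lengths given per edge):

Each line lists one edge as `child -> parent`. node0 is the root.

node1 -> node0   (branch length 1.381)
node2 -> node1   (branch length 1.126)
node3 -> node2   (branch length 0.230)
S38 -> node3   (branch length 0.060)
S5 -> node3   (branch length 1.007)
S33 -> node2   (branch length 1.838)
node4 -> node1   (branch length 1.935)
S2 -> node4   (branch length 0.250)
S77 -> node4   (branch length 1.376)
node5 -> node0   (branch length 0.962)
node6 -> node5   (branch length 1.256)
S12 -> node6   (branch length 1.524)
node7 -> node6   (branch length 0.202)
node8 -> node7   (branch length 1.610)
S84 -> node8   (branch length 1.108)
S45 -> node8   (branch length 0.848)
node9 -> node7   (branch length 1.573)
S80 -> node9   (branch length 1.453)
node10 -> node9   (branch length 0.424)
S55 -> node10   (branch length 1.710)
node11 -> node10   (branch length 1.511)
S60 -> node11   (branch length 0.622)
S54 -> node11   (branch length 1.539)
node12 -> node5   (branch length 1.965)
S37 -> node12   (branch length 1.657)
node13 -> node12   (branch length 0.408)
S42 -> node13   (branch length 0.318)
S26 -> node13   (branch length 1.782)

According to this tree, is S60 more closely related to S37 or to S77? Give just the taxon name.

S37

The MRCA of S60 and S37 subtends ((S12,((S84,S45),(S80,(S55,(S60,S54))))),(S37,(S42,S26))) (10 taxa).
The MRCA of S60 and S77 is the root, subtending the entire tree (15 taxa).
The first is nested inside the second, so S60 shares a more recent common ancestor with S37.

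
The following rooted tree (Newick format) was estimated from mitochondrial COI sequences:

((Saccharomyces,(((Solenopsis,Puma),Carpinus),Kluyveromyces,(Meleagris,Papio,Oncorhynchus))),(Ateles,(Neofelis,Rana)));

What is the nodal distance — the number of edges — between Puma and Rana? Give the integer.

8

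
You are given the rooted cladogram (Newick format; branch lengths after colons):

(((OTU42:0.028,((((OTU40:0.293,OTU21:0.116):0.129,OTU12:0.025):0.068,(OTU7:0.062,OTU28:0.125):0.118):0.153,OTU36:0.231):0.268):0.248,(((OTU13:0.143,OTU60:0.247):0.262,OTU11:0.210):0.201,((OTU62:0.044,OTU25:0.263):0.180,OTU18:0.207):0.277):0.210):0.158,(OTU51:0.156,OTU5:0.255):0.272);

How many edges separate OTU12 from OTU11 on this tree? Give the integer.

8

The MRCA of OTU12 and OTU11 is the node subtending ((OTU42,((((OTU40,OTU21),OTU12),(OTU7,OTU28)),OTU36)),(((OTU13,OTU60),OTU11),((OTU62,OTU25),OTU18))).
From OTU12 up to that node: 5 branches. From OTU11 up to the same node: 3 branches. Total: 5 + 3 = 8.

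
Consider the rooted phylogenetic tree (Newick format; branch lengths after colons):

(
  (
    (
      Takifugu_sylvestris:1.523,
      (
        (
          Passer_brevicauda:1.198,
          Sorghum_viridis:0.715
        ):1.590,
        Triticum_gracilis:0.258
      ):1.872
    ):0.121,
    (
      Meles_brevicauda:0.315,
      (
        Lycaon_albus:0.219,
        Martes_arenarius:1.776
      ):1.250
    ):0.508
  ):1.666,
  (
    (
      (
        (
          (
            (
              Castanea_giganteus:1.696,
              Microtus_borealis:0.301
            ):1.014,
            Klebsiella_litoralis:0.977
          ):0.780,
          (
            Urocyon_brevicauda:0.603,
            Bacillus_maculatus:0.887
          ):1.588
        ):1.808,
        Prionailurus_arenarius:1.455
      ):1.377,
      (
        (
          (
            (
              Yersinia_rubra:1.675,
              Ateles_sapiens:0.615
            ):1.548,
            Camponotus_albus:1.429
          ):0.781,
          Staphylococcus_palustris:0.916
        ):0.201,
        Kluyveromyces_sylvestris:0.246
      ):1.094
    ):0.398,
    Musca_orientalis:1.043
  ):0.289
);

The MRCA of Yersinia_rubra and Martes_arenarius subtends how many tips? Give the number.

19

The MRCA of Yersinia_rubra and Martes_arenarius is the root, so the clade is the entire tree.
That clade contains 19 terminal taxa: Ateles_sapiens, Bacillus_maculatus, Camponotus_albus, Castanea_giganteus, Klebsiella_litoralis, Kluyveromyces_sylvestris, Lycaon_albus, Martes_arenarius, Meles_brevicauda, Microtus_borealis, Musca_orientalis, Passer_brevicauda, Prionailurus_arenarius, Sorghum_viridis, Staphylococcus_palustris, Takifugu_sylvestris, Triticum_gracilis, Urocyon_brevicauda, Yersinia_rubra.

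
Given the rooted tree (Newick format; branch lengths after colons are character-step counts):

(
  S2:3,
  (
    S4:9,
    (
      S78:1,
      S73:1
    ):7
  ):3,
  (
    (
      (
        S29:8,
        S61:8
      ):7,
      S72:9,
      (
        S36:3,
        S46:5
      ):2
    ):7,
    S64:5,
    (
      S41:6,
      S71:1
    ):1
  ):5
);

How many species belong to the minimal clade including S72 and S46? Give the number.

5

The MRCA of S72 and S46 is the node subtending ((S29,S61),S72,(S36,S46)).
That clade contains 5 terminal taxa: S29, S36, S46, S61, S72.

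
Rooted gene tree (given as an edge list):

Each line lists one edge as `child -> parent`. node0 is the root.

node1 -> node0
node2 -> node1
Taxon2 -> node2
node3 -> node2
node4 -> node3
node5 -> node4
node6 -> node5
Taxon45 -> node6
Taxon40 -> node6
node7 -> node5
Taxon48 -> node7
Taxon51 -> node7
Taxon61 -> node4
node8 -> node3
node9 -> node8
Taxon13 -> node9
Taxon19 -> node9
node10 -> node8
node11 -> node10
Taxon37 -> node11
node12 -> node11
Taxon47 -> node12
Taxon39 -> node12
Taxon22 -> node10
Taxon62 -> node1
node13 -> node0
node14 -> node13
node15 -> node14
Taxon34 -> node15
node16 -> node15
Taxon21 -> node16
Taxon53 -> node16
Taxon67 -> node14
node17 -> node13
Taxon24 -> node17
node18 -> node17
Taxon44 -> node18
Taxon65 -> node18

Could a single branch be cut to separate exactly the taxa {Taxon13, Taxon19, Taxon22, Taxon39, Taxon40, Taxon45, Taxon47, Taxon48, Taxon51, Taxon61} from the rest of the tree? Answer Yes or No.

The MRCA of the listed taxa subtends ((((Taxon45,Taxon40),(Taxon48,Taxon51)),Taxon61),((Taxon13,Taxon19),((Taxon37,(Taxon47,Taxon39)),Taxon22))).
That clade also contains Taxon37, which is not in the proposed group, so the group is not monophyletic.

No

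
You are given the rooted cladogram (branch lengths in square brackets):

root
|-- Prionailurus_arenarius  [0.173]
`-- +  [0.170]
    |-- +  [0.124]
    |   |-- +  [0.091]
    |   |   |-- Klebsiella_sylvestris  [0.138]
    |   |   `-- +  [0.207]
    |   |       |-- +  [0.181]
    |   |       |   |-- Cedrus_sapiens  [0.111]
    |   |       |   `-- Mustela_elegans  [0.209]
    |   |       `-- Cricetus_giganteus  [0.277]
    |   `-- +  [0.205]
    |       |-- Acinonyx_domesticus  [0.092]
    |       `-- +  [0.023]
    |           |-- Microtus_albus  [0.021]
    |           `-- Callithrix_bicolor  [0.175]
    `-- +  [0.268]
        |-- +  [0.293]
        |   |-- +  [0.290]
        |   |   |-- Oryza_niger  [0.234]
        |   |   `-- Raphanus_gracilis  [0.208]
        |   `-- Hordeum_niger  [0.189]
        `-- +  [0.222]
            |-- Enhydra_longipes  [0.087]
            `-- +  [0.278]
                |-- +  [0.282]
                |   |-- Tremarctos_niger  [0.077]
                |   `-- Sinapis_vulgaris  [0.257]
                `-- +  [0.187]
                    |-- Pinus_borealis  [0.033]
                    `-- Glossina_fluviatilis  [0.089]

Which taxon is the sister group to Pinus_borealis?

Glossina_fluviatilis

Pinus_borealis attaches to the tree at the node subtending (Pinus_borealis,Glossina_fluviatilis).
The other lineage descending from that same node — the sister group — is the single tip Glossina_fluviatilis.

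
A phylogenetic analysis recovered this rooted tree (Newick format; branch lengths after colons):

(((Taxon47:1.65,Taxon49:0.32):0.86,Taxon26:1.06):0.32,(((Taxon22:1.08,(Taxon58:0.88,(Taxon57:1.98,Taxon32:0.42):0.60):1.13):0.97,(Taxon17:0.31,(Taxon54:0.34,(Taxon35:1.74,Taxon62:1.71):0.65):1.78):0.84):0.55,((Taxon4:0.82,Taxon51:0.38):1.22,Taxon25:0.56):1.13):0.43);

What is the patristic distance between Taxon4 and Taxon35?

8.73

The path runs Taxon4 → … → MRCA → … → Taxon35; the MRCA is the node subtending (((Taxon22,(Taxon58,(Taxon57,Taxon32))),(Taxon17,(Taxon54,(Taxon35,Taxon62)))),((Taxon4,Taxon51),Taxon25)).
Branch lengths along that path: 0.82 + 1.22 + 1.13 + 0.55 + 0.84 + 1.78 + 0.65 + 1.74 = 8.73.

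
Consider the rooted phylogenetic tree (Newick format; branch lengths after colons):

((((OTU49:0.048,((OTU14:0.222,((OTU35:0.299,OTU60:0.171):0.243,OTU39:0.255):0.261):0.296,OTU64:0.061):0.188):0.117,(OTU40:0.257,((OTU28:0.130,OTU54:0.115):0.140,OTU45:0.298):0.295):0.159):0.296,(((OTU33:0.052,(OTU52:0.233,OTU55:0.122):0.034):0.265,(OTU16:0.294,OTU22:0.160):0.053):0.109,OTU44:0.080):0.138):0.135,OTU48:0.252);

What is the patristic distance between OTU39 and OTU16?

The path runs OTU39 → … → MRCA → … → OTU16; the MRCA is the node subtending (((OTU49,((OTU14,((OTU35,OTU60),OTU39)),OTU64)),(OTU40,((OTU28,OTU54),OTU45))),(((OTU33,(OTU52,OTU55)),(OTU16,OTU22)),OTU44)).
Branch lengths along that path: 0.255 + 0.261 + 0.296 + 0.188 + 0.117 + 0.296 + 0.138 + 0.109 + 0.053 + 0.294 = 2.007.

2.007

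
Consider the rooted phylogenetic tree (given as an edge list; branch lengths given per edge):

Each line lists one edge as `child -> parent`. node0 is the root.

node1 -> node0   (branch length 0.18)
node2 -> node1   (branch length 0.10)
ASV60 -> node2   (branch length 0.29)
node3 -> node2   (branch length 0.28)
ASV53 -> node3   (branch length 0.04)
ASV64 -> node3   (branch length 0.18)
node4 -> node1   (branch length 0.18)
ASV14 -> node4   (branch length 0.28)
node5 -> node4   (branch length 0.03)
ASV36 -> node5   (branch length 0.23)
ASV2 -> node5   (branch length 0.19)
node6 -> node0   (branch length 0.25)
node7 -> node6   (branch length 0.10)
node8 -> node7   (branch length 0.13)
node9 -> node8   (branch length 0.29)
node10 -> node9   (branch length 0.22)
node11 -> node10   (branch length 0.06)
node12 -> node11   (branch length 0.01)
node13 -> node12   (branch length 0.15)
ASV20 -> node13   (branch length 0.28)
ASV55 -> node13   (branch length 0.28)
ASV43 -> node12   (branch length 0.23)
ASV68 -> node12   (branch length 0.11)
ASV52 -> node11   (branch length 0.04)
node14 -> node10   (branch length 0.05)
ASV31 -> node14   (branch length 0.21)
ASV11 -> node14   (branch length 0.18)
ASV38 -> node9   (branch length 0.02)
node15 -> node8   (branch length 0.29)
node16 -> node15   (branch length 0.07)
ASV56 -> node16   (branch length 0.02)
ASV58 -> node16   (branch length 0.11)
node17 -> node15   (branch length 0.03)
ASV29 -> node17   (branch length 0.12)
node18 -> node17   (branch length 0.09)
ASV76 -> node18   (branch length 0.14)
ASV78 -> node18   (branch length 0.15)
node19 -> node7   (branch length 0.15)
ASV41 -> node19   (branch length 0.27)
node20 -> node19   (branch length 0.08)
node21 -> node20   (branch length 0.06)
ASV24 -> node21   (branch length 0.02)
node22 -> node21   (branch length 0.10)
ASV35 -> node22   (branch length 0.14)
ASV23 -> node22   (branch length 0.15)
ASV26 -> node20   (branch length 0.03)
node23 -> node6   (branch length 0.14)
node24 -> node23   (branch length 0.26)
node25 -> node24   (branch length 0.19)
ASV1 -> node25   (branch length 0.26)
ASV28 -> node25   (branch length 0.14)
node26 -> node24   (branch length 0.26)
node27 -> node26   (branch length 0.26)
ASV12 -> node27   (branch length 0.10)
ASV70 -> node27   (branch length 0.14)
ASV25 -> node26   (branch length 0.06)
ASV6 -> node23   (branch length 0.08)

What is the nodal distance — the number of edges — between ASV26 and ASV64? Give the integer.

The MRCA of ASV26 and ASV64 is the root of the tree.
From ASV26 up to that node: 5 branches. From ASV64 up to the same node: 4 branches. Total: 5 + 4 = 9.

9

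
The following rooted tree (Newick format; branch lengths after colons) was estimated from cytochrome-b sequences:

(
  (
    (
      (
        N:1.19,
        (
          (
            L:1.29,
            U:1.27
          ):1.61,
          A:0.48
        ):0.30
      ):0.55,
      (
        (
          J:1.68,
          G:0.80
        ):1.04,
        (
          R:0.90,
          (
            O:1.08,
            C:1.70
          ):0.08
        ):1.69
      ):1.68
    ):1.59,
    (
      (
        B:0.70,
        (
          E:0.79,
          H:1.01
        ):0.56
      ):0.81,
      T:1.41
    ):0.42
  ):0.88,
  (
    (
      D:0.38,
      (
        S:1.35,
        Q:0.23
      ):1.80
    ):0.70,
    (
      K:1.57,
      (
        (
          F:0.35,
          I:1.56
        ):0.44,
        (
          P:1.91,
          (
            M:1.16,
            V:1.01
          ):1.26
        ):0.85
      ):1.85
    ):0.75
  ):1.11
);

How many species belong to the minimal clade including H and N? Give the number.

13

The MRCA of H and N is the node subtending (((N,((L,U),A)),((J,G),(R,(O,C)))),((B,(E,H)),T)).
That clade contains 13 terminal taxa: A, B, C, E, G, H, J, L, N, O, R, T, U.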